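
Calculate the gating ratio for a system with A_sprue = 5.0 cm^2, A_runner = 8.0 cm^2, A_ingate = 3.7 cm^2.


Sprue:Runner:Ingate = 1 : 8.0/5.0 : 3.7/5.0 = 1:1.60:0.74

Final answer: 1:1.60:0.74


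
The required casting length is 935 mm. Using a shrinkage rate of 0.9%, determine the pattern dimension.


Formula: L_pattern = L_casting * (1 + shrinkage_rate/100)
Shrinkage factor = 1 + 0.9/100 = 1.009
L_pattern = 935 mm * 1.009 = 943.4150 mm


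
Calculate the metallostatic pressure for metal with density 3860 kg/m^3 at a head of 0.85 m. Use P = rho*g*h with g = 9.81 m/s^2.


Formula: P = rho * g * h
rho * g = 3860 * 9.81 = 37866.6 N/m^3
P = 37866.6 * 0.85 = 32186.6100 Pa

Answer: 32186.6100 Pa


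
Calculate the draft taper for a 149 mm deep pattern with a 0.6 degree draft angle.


Formula: taper = depth * tan(draft_angle)
tan(0.6 deg) = 0.0104724
taper = 149 mm * 0.0104724 = 1.5604 mm

Answer: 1.5604 mm


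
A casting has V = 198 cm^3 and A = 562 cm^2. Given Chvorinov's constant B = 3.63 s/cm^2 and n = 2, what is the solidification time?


Formula: t_s = B * (V/A)^n  (Chvorinov's rule, n=2)
Modulus M = V/A = 198/562 = 0.352313 cm
M^2 = 0.352313^2 = 0.124124 cm^2
t_s = 3.63 * 0.124124 = 0.4506 s

Final answer: 0.4506 s


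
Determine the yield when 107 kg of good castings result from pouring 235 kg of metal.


Formula: Casting Yield = (W_good / W_total) * 100
Yield = (107 kg / 235 kg) * 100 = 45.5319%


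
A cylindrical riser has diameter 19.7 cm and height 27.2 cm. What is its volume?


Formula: V = pi * (D/2)^2 * H  (cylinder volume)
Radius = D/2 = 19.7/2 = 9.85 cm
V = pi * 9.85^2 * 27.2 = 8290.7007 cm^3

Answer: 8290.7007 cm^3


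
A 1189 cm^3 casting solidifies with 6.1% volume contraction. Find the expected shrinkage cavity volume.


Formula: V_shrink = V_casting * shrinkage_pct / 100
V_shrink = 1189 cm^3 * 6.1 / 100 = 72.5290 cm^3

72.5290 cm^3


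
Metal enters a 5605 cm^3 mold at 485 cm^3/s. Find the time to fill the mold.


Formula: t_fill = V_mold / Q_flow
t = 5605 cm^3 / 485 cm^3/s = 11.5567 s


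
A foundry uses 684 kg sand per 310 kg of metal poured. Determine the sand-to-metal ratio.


Formula: Sand-to-Metal Ratio = W_sand / W_metal
Ratio = 684 kg / 310 kg = 2.2065

2.2065


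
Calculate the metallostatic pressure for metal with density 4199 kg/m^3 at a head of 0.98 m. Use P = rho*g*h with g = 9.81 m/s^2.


Formula: P = rho * g * h
rho * g = 4199 * 9.81 = 41192.19 N/m^3
P = 41192.19 * 0.98 = 40368.3462 Pa

Answer: 40368.3462 Pa


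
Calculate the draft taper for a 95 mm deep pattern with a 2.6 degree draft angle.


Formula: taper = depth * tan(draft_angle)
tan(2.6 deg) = 0.0454097
taper = 95 mm * 0.0454097 = 4.3139 mm

4.3139 mm


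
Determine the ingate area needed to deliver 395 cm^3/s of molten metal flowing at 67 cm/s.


Formula: A_ingate = Q / v  (continuity equation)
A = 395 cm^3/s / 67 cm/s = 5.8955 cm^2


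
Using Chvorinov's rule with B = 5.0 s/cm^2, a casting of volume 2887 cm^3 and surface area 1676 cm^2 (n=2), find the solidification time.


Formula: t_s = B * (V/A)^n  (Chvorinov's rule, n=2)
Modulus M = V/A = 2887/1676 = 1.722554 cm
M^2 = 1.722554^2 = 2.967192 cm^2
t_s = 5.0 * 2.967192 = 14.8360 s


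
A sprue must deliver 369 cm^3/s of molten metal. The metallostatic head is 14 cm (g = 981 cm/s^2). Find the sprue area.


Formula: v = sqrt(2*g*h), A = Q/v
Velocity: v = sqrt(2 * 981 * 14) = sqrt(27468) = 165.7347 cm/s
Sprue area: A = Q / v = 369 / 165.7347 = 2.2264 cm^2


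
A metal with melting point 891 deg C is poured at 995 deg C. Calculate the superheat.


Formula: Superheat = T_pour - T_melt
Superheat = 995 - 891 = 104 deg C

104 deg C


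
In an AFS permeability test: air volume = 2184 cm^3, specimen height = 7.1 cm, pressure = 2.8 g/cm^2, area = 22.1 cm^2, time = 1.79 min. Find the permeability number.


Formula: Permeability Number P = (V * H) / (p * A * t)
Numerator: V * H = 2184 * 7.1 = 15506.4
Denominator: p * A * t = 2.8 * 22.1 * 1.79 = 110.7652
P = 15506.4 / 110.7652 = 139.9934

139.9934


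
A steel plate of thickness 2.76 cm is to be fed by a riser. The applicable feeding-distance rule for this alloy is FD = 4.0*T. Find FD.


Formula: FD = 4.0 * T  (riser feeding-distance rule)
FD = 4.0 * 2.76 cm = 11.0400 cm

Answer: 11.0400 cm


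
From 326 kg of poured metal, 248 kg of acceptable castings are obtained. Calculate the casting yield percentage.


Formula: Casting Yield = (W_good / W_total) * 100
Yield = (248 kg / 326 kg) * 100 = 76.0736%

76.0736%


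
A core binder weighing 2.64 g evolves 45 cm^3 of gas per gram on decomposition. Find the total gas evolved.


Formula: V_gas = W_binder * gas_evolution_rate
V = 2.64 g * 45 cm^3/g = 118.8000 cm^3

Answer: 118.8000 cm^3


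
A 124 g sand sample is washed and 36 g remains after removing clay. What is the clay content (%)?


Formula: Clay% = (W_total - W_washed) / W_total * 100
Clay mass = 124 - 36 = 88 g
Clay% = 88 / 124 * 100 = 70.9677%

Final answer: 70.9677%


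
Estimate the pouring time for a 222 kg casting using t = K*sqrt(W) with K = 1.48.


Formula: t = K * sqrt(W)
sqrt(W) = sqrt(222) = 14.89966
t = 1.48 * 14.89966 = 22.0515 s

22.0515 s


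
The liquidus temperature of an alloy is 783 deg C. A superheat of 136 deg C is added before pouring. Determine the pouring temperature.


Formula: T_pour = T_melt + Superheat
T_pour = 783 + 136 = 919 deg C

Answer: 919 deg C


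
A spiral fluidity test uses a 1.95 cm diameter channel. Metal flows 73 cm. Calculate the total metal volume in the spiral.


Formula: V = pi * (d/2)^2 * L  (cylinder volume)
Radius = 1.95/2 = 0.975 cm
V = pi * 0.975^2 * 73 = 218.0128 cm^3

218.0128 cm^3


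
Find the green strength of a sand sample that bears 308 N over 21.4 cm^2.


Formula: Compressive Strength = Force / Area
Strength = 308 N / 21.4 cm^2 = 14.3925 N/cm^2


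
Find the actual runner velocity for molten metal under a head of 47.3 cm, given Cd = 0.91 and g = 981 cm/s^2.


Formula: v = Cd * sqrt(2 * g * h)  (Torricelli with discharge coefficient)
2*g*h = 2 * 981 * 47.3 = 92802.6 cm^2/s^2
sqrt(92802.6) = 304.63519 cm/s
v = 0.91 * 304.63519 = 277.2180 cm/s

Final answer: 277.2180 cm/s


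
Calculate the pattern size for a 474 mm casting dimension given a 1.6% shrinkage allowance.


Formula: L_pattern = L_casting * (1 + shrinkage_rate/100)
Shrinkage factor = 1 + 1.6/100 = 1.016
L_pattern = 474 mm * 1.016 = 481.5840 mm

Final answer: 481.5840 mm


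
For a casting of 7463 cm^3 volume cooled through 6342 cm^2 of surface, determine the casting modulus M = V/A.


Formula: Casting Modulus M = V / A
M = 7463 cm^3 / 6342 cm^2 = 1.1768 cm


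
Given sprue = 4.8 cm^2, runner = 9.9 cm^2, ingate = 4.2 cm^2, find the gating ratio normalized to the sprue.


Sprue:Runner:Ingate = 1 : 9.9/4.8 : 4.2/4.8 = 1:2.06:0.88


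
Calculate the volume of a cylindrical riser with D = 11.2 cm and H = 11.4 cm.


Formula: V = pi * (D/2)^2 * H  (cylinder volume)
Radius = D/2 = 11.2/2 = 5.6 cm
V = pi * 5.6^2 * 11.4 = 1123.1319 cm^3

Answer: 1123.1319 cm^3


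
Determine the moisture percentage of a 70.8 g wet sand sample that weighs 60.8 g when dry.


Formula: MC = (W_wet - W_dry) / W_wet * 100
Water mass = 70.8 - 60.8 = 10.0 g
MC = 10.0 / 70.8 * 100 = 14.1243%

14.1243%


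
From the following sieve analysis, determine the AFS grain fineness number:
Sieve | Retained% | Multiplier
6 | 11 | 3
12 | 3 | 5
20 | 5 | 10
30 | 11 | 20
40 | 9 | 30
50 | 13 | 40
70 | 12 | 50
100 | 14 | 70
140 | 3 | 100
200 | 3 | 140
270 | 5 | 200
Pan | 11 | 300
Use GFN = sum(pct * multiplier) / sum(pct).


Formula: GFN = sum(pct * multiplier) / sum(pct)
sum(pct * multiplier) = 7708
sum(pct) = 100
GFN = 7708 / 100 = 77.08

Answer: 77.08


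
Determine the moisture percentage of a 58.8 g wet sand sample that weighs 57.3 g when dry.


Formula: MC = (W_wet - W_dry) / W_wet * 100
Water mass = 58.8 - 57.3 = 1.5 g
MC = 1.5 / 58.8 * 100 = 2.5510%


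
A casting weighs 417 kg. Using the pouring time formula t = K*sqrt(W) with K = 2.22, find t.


Formula: t = K * sqrt(W)
sqrt(W) = sqrt(417) = 20.42058
t = 2.22 * 20.42058 = 45.3337 s

Final answer: 45.3337 s


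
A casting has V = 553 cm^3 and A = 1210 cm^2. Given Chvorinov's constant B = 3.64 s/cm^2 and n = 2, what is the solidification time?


Formula: t_s = B * (V/A)^n  (Chvorinov's rule, n=2)
Modulus M = V/A = 553/1210 = 0.457025 cm
M^2 = 0.457025^2 = 0.208872 cm^2
t_s = 3.64 * 0.208872 = 0.7603 s


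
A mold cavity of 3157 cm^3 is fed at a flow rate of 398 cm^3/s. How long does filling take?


Formula: t_fill = V_mold / Q_flow
t = 3157 cm^3 / 398 cm^3/s = 7.9322 s

7.9322 s


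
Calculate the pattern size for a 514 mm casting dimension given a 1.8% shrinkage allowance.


Formula: L_pattern = L_casting * (1 + shrinkage_rate/100)
Shrinkage factor = 1 + 1.8/100 = 1.018
L_pattern = 514 mm * 1.018 = 523.2520 mm

Final answer: 523.2520 mm


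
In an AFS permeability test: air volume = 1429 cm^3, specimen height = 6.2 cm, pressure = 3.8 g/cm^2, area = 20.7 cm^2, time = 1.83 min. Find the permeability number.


Formula: Permeability Number P = (V * H) / (p * A * t)
Numerator: V * H = 1429 * 6.2 = 8859.8
Denominator: p * A * t = 3.8 * 20.7 * 1.83 = 143.9478
P = 8859.8 / 143.9478 = 61.5487

61.5487


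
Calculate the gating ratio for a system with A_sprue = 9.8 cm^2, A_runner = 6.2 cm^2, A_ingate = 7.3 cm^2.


Sprue:Runner:Ingate = 1 : 6.2/9.8 : 7.3/9.8 = 1:0.63:0.74


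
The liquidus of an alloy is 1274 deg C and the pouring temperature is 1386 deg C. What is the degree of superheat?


Formula: Superheat = T_pour - T_melt
Superheat = 1386 - 1274 = 112 deg C

Answer: 112 deg C


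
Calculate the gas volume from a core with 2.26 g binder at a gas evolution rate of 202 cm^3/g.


Formula: V_gas = W_binder * gas_evolution_rate
V = 2.26 g * 202 cm^3/g = 456.5200 cm^3


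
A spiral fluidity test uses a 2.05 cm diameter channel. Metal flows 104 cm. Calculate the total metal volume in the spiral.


Formula: V = pi * (d/2)^2 * L  (cylinder volume)
Radius = 2.05/2 = 1.025 cm
V = pi * 1.025^2 * 104 = 343.2661 cm^3

Final answer: 343.2661 cm^3


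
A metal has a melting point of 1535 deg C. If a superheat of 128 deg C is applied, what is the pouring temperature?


Formula: T_pour = T_melt + Superheat
T_pour = 1535 + 128 = 1663 deg C

Answer: 1663 deg C


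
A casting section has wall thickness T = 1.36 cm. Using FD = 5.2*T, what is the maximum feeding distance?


Formula: FD = 5.2 * T  (riser feeding-distance rule)
FD = 5.2 * 1.36 cm = 7.0720 cm

Answer: 7.0720 cm


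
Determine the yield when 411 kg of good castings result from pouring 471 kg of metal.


Formula: Casting Yield = (W_good / W_total) * 100
Yield = (411 kg / 471 kg) * 100 = 87.2611%

87.2611%


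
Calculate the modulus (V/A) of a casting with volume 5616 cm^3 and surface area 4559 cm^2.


Formula: Casting Modulus M = V / A
M = 5616 cm^3 / 4559 cm^2 = 1.2318 cm

Final answer: 1.2318 cm


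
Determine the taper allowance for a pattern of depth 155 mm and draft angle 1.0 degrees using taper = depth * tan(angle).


Formula: taper = depth * tan(draft_angle)
tan(1.0 deg) = 0.0174551
taper = 155 mm * 0.0174551 = 2.7055 mm

Final answer: 2.7055 mm


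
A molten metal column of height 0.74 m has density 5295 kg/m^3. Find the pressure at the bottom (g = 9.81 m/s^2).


Formula: P = rho * g * h
rho * g = 5295 * 9.81 = 51943.95 N/m^3
P = 51943.95 * 0.74 = 38438.5230 Pa

38438.5230 Pa


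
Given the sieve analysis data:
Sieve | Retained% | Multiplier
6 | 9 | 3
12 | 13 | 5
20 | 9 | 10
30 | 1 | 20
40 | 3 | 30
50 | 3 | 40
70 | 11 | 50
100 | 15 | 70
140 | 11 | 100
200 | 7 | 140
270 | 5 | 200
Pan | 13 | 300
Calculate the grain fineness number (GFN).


Formula: GFN = sum(pct * multiplier) / sum(pct)
sum(pct * multiplier) = 8992
sum(pct) = 100
GFN = 8992 / 100 = 89.92


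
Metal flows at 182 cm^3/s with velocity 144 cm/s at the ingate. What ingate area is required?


Formula: A_ingate = Q / v  (continuity equation)
A = 182 cm^3/s / 144 cm/s = 1.2639 cm^2

Final answer: 1.2639 cm^2


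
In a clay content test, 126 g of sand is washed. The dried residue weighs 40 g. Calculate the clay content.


Formula: Clay% = (W_total - W_washed) / W_total * 100
Clay mass = 126 - 40 = 86 g
Clay% = 86 / 126 * 100 = 68.2540%

Final answer: 68.2540%


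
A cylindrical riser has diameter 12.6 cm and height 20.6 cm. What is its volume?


Formula: V = pi * (D/2)^2 * H  (cylinder volume)
Radius = D/2 = 12.6/2 = 6.3 cm
V = pi * 6.3^2 * 20.6 = 2568.6101 cm^3

2568.6101 cm^3


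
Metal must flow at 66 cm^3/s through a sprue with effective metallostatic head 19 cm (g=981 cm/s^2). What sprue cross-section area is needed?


Formula: v = sqrt(2*g*h), A = Q/v
Velocity: v = sqrt(2 * 981 * 19) = sqrt(37278) = 193.0751 cm/s
Sprue area: A = Q / v = 66 / 193.0751 = 0.3418 cm^2

Final answer: 0.3418 cm^2


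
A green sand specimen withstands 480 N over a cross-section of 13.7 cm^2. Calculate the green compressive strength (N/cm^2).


Formula: Compressive Strength = Force / Area
Strength = 480 N / 13.7 cm^2 = 35.0365 N/cm^2


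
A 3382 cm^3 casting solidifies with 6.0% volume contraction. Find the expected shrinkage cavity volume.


Formula: V_shrink = V_casting * shrinkage_pct / 100
V_shrink = 3382 cm^3 * 6.0 / 100 = 202.9200 cm^3


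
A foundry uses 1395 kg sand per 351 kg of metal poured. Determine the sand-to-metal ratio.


Formula: Sand-to-Metal Ratio = W_sand / W_metal
Ratio = 1395 kg / 351 kg = 3.9744


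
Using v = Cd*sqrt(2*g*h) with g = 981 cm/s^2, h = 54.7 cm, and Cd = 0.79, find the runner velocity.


Formula: v = Cd * sqrt(2 * g * h)  (Torricelli with discharge coefficient)
2*g*h = 2 * 981 * 54.7 = 107321.4 cm^2/s^2
sqrt(107321.4) = 327.59945 cm/s
v = 0.79 * 327.59945 = 258.8036 cm/s

Answer: 258.8036 cm/s


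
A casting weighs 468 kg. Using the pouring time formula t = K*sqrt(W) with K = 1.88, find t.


Formula: t = K * sqrt(W)
sqrt(W) = sqrt(468) = 21.63331
t = 1.88 * 21.63331 = 40.6706 s


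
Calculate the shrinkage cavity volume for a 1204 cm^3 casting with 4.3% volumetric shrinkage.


Formula: V_shrink = V_casting * shrinkage_pct / 100
V_shrink = 1204 cm^3 * 4.3 / 100 = 51.7720 cm^3

51.7720 cm^3


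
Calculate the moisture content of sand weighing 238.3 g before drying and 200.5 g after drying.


Formula: MC = (W_wet - W_dry) / W_wet * 100
Water mass = 238.3 - 200.5 = 37.8 g
MC = 37.8 / 238.3 * 100 = 15.8624%


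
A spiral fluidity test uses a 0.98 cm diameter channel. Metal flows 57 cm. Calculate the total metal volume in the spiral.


Formula: V = pi * (d/2)^2 * L  (cylinder volume)
Radius = 0.98/2 = 0.49 cm
V = pi * 0.49^2 * 57 = 42.9949 cm^3

Answer: 42.9949 cm^3


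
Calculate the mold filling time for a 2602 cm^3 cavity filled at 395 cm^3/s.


Formula: t_fill = V_mold / Q_flow
t = 2602 cm^3 / 395 cm^3/s = 6.5873 s

6.5873 s


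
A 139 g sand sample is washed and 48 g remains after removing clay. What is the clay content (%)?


Formula: Clay% = (W_total - W_washed) / W_total * 100
Clay mass = 139 - 48 = 91 g
Clay% = 91 / 139 * 100 = 65.4676%

Final answer: 65.4676%


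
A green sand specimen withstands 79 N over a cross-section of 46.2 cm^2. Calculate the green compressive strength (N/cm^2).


Formula: Compressive Strength = Force / Area
Strength = 79 N / 46.2 cm^2 = 1.7100 N/cm^2


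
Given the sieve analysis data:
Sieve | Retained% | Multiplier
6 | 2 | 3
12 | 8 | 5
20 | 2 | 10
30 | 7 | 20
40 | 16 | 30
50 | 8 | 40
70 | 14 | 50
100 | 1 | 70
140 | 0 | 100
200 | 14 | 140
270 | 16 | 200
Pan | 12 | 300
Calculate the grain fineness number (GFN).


Formula: GFN = sum(pct * multiplier) / sum(pct)
sum(pct * multiplier) = 10536
sum(pct) = 100
GFN = 10536 / 100 = 105.36

Final answer: 105.36


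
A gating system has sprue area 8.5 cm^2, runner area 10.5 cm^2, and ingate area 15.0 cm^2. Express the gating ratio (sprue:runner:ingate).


Sprue:Runner:Ingate = 1 : 10.5/8.5 : 15.0/8.5 = 1:1.24:1.76

Final answer: 1:1.24:1.76


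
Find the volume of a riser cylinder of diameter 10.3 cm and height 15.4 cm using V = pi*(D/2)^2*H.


Formula: V = pi * (D/2)^2 * H  (cylinder volume)
Radius = D/2 = 10.3/2 = 5.15 cm
V = pi * 5.15^2 * 15.4 = 1283.1725 cm^3

1283.1725 cm^3


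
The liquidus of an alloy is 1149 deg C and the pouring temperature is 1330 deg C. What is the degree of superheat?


Formula: Superheat = T_pour - T_melt
Superheat = 1330 - 1149 = 181 deg C

Answer: 181 deg C


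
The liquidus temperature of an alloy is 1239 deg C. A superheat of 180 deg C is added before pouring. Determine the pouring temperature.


Formula: T_pour = T_melt + Superheat
T_pour = 1239 + 180 = 1419 deg C

Answer: 1419 deg C


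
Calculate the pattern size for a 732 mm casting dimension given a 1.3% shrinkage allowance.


Formula: L_pattern = L_casting * (1 + shrinkage_rate/100)
Shrinkage factor = 1 + 1.3/100 = 1.013
L_pattern = 732 mm * 1.013 = 741.5160 mm


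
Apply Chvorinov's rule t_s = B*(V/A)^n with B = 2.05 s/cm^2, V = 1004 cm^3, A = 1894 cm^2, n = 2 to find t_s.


Formula: t_s = B * (V/A)^n  (Chvorinov's rule, n=2)
Modulus M = V/A = 1004/1894 = 0.530095 cm
M^2 = 0.530095^2 = 0.281001 cm^2
t_s = 2.05 * 0.281001 = 0.5761 s

Final answer: 0.5761 s


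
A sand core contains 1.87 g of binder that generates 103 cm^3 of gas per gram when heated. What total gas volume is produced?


Formula: V_gas = W_binder * gas_evolution_rate
V = 1.87 g * 103 cm^3/g = 192.6100 cm^3

192.6100 cm^3


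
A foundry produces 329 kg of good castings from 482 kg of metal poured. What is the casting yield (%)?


Formula: Casting Yield = (W_good / W_total) * 100
Yield = (329 kg / 482 kg) * 100 = 68.2573%

Final answer: 68.2573%


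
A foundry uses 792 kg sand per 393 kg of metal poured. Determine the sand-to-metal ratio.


Formula: Sand-to-Metal Ratio = W_sand / W_metal
Ratio = 792 kg / 393 kg = 2.0153

2.0153


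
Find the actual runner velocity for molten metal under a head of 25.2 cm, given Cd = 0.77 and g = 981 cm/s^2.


Formula: v = Cd * sqrt(2 * g * h)  (Torricelli with discharge coefficient)
2*g*h = 2 * 981 * 25.2 = 49442.4 cm^2/s^2
sqrt(49442.4) = 222.35647 cm/s
v = 0.77 * 222.35647 = 171.2145 cm/s


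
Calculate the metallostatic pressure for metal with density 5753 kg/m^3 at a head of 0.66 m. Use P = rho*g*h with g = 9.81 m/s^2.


Formula: P = rho * g * h
rho * g = 5753 * 9.81 = 56436.93 N/m^3
P = 56436.93 * 0.66 = 37248.3738 Pa

37248.3738 Pa


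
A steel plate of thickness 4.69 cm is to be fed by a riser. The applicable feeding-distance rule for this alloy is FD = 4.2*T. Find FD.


Formula: FD = 4.2 * T  (riser feeding-distance rule)
FD = 4.2 * 4.69 cm = 19.6980 cm

Final answer: 19.6980 cm


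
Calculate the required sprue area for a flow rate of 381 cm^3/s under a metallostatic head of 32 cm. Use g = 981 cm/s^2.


Formula: v = sqrt(2*g*h), A = Q/v
Velocity: v = sqrt(2 * 981 * 32) = sqrt(62784) = 250.5674 cm/s
Sprue area: A = Q / v = 381 / 250.5674 = 1.5205 cm^2

Final answer: 1.5205 cm^2


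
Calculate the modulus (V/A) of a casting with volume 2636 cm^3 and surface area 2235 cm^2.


Formula: Casting Modulus M = V / A
M = 2636 cm^3 / 2235 cm^2 = 1.1794 cm

Answer: 1.1794 cm


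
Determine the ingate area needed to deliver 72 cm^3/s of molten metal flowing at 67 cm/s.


Formula: A_ingate = Q / v  (continuity equation)
A = 72 cm^3/s / 67 cm/s = 1.0746 cm^2

Final answer: 1.0746 cm^2


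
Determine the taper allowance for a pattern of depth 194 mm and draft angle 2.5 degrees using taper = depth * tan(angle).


Formula: taper = depth * tan(draft_angle)
tan(2.5 deg) = 0.0436609
taper = 194 mm * 0.0436609 = 8.4702 mm

Answer: 8.4702 mm


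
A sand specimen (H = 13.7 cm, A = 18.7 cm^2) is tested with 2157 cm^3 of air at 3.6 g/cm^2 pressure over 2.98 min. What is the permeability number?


Formula: Permeability Number P = (V * H) / (p * A * t)
Numerator: V * H = 2157 * 13.7 = 29550.9
Denominator: p * A * t = 3.6 * 18.7 * 2.98 = 200.6136
P = 29550.9 / 200.6136 = 147.3026


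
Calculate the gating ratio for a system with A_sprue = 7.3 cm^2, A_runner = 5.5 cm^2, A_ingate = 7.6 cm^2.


Sprue:Runner:Ingate = 1 : 5.5/7.3 : 7.6/7.3 = 1:0.75:1.04

1:0.75:1.04


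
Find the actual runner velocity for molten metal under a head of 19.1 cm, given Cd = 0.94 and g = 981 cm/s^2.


Formula: v = Cd * sqrt(2 * g * h)  (Torricelli with discharge coefficient)
2*g*h = 2 * 981 * 19.1 = 37474.2 cm^2/s^2
sqrt(37474.2) = 193.58254 cm/s
v = 0.94 * 193.58254 = 181.9676 cm/s


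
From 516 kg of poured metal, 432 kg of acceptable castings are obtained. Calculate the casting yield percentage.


Formula: Casting Yield = (W_good / W_total) * 100
Yield = (432 kg / 516 kg) * 100 = 83.7209%

Final answer: 83.7209%


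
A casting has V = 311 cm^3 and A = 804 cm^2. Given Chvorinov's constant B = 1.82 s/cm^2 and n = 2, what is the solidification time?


Formula: t_s = B * (V/A)^n  (Chvorinov's rule, n=2)
Modulus M = V/A = 311/804 = 0.386816 cm
M^2 = 0.386816^2 = 0.149627 cm^2
t_s = 1.82 * 0.149627 = 0.2723 s

Answer: 0.2723 s


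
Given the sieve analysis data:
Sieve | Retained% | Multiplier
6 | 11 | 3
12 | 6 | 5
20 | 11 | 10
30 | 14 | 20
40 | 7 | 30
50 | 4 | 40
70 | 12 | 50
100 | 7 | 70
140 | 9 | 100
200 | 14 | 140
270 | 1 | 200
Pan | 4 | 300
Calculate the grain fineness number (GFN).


Formula: GFN = sum(pct * multiplier) / sum(pct)
sum(pct * multiplier) = 6173
sum(pct) = 100
GFN = 6173 / 100 = 61.73


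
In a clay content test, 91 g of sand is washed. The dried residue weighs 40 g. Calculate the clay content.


Formula: Clay% = (W_total - W_washed) / W_total * 100
Clay mass = 91 - 40 = 51 g
Clay% = 51 / 91 * 100 = 56.0440%

Answer: 56.0440%


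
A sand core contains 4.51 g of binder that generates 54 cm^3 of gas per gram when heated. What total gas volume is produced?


Formula: V_gas = W_binder * gas_evolution_rate
V = 4.51 g * 54 cm^3/g = 243.5400 cm^3


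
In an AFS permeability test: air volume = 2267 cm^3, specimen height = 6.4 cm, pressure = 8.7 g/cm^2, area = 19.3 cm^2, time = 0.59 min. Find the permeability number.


Formula: Permeability Number P = (V * H) / (p * A * t)
Numerator: V * H = 2267 * 6.4 = 14508.8
Denominator: p * A * t = 8.7 * 19.3 * 0.59 = 99.0669
P = 14508.8 / 99.0669 = 146.4546

Final answer: 146.4546


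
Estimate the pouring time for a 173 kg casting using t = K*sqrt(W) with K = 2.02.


Formula: t = K * sqrt(W)
sqrt(W) = sqrt(173) = 13.15295
t = 2.02 * 13.15295 = 26.5690 s

26.5690 s


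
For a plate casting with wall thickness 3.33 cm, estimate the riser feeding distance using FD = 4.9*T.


Formula: FD = 4.9 * T  (riser feeding-distance rule)
FD = 4.9 * 3.33 cm = 16.3170 cm

Answer: 16.3170 cm


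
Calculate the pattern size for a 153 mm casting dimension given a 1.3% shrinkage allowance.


Formula: L_pattern = L_casting * (1 + shrinkage_rate/100)
Shrinkage factor = 1 + 1.3/100 = 1.013
L_pattern = 153 mm * 1.013 = 154.9890 mm

Answer: 154.9890 mm


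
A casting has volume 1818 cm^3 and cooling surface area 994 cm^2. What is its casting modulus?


Formula: Casting Modulus M = V / A
M = 1818 cm^3 / 994 cm^2 = 1.8290 cm

Answer: 1.8290 cm


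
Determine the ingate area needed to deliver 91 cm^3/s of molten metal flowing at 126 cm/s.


Formula: A_ingate = Q / v  (continuity equation)
A = 91 cm^3/s / 126 cm/s = 0.7222 cm^2

Answer: 0.7222 cm^2


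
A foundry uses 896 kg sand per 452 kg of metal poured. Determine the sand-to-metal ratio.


Formula: Sand-to-Metal Ratio = W_sand / W_metal
Ratio = 896 kg / 452 kg = 1.9823


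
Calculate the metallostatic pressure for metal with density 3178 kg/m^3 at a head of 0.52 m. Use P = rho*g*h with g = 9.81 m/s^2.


Formula: P = rho * g * h
rho * g = 3178 * 9.81 = 31176.18 N/m^3
P = 31176.18 * 0.52 = 16211.6136 Pa

Answer: 16211.6136 Pa


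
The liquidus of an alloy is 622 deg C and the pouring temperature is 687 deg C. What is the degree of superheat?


Formula: Superheat = T_pour - T_melt
Superheat = 687 - 622 = 65 deg C

65 deg C


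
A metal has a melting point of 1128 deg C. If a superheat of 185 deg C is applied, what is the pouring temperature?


Formula: T_pour = T_melt + Superheat
T_pour = 1128 + 185 = 1313 deg C

Answer: 1313 deg C


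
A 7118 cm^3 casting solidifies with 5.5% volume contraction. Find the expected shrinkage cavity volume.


Formula: V_shrink = V_casting * shrinkage_pct / 100
V_shrink = 7118 cm^3 * 5.5 / 100 = 391.4900 cm^3

Answer: 391.4900 cm^3


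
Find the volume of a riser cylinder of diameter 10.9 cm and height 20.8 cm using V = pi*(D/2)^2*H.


Formula: V = pi * (D/2)^2 * H  (cylinder volume)
Radius = D/2 = 10.9/2 = 5.45 cm
V = pi * 5.45^2 * 20.8 = 1940.9136 cm^3

Final answer: 1940.9136 cm^3


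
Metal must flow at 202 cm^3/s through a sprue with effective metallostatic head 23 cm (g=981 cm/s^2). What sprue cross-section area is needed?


Formula: v = sqrt(2*g*h), A = Q/v
Velocity: v = sqrt(2 * 981 * 23) = sqrt(45126) = 212.4288 cm/s
Sprue area: A = Q / v = 202 / 212.4288 = 0.9509 cm^2

0.9509 cm^2


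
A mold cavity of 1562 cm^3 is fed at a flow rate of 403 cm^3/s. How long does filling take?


Formula: t_fill = V_mold / Q_flow
t = 1562 cm^3 / 403 cm^3/s = 3.8759 s

3.8759 s


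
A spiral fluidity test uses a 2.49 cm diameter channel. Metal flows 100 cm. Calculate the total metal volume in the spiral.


Formula: V = pi * (d/2)^2 * L  (cylinder volume)
Radius = 2.49/2 = 1.245 cm
V = pi * 1.245^2 * 100 = 486.9547 cm^3

Final answer: 486.9547 cm^3


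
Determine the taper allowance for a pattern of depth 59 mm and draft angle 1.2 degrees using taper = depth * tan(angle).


Formula: taper = depth * tan(draft_angle)
tan(1.2 deg) = 0.0209470
taper = 59 mm * 0.0209470 = 1.2359 mm


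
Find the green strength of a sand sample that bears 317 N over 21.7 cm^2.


Formula: Compressive Strength = Force / Area
Strength = 317 N / 21.7 cm^2 = 14.6083 N/cm^2

Final answer: 14.6083 N/cm^2


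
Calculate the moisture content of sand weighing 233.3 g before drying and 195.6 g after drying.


Formula: MC = (W_wet - W_dry) / W_wet * 100
Water mass = 233.3 - 195.6 = 37.7 g
MC = 37.7 / 233.3 * 100 = 16.1595%

16.1595%


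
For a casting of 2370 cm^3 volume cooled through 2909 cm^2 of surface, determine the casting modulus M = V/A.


Formula: Casting Modulus M = V / A
M = 2370 cm^3 / 2909 cm^2 = 0.8147 cm

0.8147 cm


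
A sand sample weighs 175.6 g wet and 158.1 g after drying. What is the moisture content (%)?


Formula: MC = (W_wet - W_dry) / W_wet * 100
Water mass = 175.6 - 158.1 = 17.5 g
MC = 17.5 / 175.6 * 100 = 9.9658%


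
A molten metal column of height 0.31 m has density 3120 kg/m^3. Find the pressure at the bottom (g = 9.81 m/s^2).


Formula: P = rho * g * h
rho * g = 3120 * 9.81 = 30607.2 N/m^3
P = 30607.2 * 0.31 = 9488.2320 Pa

9488.2320 Pa


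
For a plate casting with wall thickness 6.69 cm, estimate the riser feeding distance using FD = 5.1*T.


Formula: FD = 5.1 * T  (riser feeding-distance rule)
FD = 5.1 * 6.69 cm = 34.1190 cm

34.1190 cm


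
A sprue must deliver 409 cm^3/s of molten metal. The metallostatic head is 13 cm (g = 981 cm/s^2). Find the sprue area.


Formula: v = sqrt(2*g*h), A = Q/v
Velocity: v = sqrt(2 * 981 * 13) = sqrt(25506) = 159.7060 cm/s
Sprue area: A = Q / v = 409 / 159.7060 = 2.5610 cm^2

Final answer: 2.5610 cm^2


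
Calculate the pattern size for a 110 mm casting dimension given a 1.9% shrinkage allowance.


Formula: L_pattern = L_casting * (1 + shrinkage_rate/100)
Shrinkage factor = 1 + 1.9/100 = 1.019
L_pattern = 110 mm * 1.019 = 112.0900 mm

112.0900 mm


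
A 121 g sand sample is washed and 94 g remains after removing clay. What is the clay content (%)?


Formula: Clay% = (W_total - W_washed) / W_total * 100
Clay mass = 121 - 94 = 27 g
Clay% = 27 / 121 * 100 = 22.3140%


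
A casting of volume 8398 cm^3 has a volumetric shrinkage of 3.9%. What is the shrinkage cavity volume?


Formula: V_shrink = V_casting * shrinkage_pct / 100
V_shrink = 8398 cm^3 * 3.9 / 100 = 327.5220 cm^3


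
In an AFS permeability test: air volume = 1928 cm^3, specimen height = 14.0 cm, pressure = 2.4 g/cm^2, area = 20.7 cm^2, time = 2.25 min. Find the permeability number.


Formula: Permeability Number P = (V * H) / (p * A * t)
Numerator: V * H = 1928 * 14.0 = 26992.0
Denominator: p * A * t = 2.4 * 20.7 * 2.25 = 111.78
P = 26992.0 / 111.78 = 241.4743


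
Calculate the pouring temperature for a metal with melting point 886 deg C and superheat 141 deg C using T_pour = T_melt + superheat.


Formula: T_pour = T_melt + Superheat
T_pour = 886 + 141 = 1027 deg C

Answer: 1027 deg C


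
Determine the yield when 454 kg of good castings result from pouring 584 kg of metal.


Formula: Casting Yield = (W_good / W_total) * 100
Yield = (454 kg / 584 kg) * 100 = 77.7397%


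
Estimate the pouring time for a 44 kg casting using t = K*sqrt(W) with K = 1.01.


Formula: t = K * sqrt(W)
sqrt(W) = sqrt(44) = 6.63325
t = 1.01 * 6.63325 = 6.6996 s

Answer: 6.6996 s


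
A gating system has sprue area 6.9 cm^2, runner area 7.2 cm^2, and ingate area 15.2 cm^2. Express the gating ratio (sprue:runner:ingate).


Sprue:Runner:Ingate = 1 : 7.2/6.9 : 15.2/6.9 = 1:1.04:2.20

Answer: 1:1.04:2.20


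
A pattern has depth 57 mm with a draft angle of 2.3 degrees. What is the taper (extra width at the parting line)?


Formula: taper = depth * tan(draft_angle)
tan(2.3 deg) = 0.0401641
taper = 57 mm * 0.0401641 = 2.2894 mm


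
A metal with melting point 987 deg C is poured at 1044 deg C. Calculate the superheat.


Formula: Superheat = T_pour - T_melt
Superheat = 1044 - 987 = 57 deg C

57 deg C


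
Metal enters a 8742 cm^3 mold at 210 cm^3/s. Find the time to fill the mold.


Formula: t_fill = V_mold / Q_flow
t = 8742 cm^3 / 210 cm^3/s = 41.6286 s

Answer: 41.6286 s


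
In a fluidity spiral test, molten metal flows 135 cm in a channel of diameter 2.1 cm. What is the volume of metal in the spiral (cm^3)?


Formula: V = pi * (d/2)^2 * L  (cylinder volume)
Radius = 2.1/2 = 1.05 cm
V = pi * 1.05^2 * 135 = 467.5868 cm^3

Final answer: 467.5868 cm^3


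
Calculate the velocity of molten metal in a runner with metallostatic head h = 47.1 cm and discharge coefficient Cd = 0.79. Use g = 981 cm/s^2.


Formula: v = Cd * sqrt(2 * g * h)  (Torricelli with discharge coefficient)
2*g*h = 2 * 981 * 47.1 = 92410.2 cm^2/s^2
sqrt(92410.2) = 303.99046 cm/s
v = 0.79 * 303.99046 = 240.1525 cm/s

Final answer: 240.1525 cm/s


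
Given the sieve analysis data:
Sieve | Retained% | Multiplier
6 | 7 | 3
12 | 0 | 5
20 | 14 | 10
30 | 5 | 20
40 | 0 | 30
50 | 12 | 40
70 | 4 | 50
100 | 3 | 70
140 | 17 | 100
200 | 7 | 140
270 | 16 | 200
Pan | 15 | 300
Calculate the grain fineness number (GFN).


Formula: GFN = sum(pct * multiplier) / sum(pct)
sum(pct * multiplier) = 11531
sum(pct) = 100
GFN = 11531 / 100 = 115.31

Final answer: 115.31


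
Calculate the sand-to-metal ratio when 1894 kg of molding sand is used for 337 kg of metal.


Formula: Sand-to-Metal Ratio = W_sand / W_metal
Ratio = 1894 kg / 337 kg = 5.6202

Final answer: 5.6202


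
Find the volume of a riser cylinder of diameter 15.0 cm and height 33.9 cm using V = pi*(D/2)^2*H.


Formula: V = pi * (D/2)^2 * H  (cylinder volume)
Radius = D/2 = 15.0/2 = 7.5 cm
V = pi * 7.5^2 * 33.9 = 5990.6245 cm^3


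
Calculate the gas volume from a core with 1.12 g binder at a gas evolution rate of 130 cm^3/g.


Formula: V_gas = W_binder * gas_evolution_rate
V = 1.12 g * 130 cm^3/g = 145.6000 cm^3


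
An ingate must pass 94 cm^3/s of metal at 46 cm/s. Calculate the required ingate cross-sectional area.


Formula: A_ingate = Q / v  (continuity equation)
A = 94 cm^3/s / 46 cm/s = 2.0435 cm^2

2.0435 cm^2


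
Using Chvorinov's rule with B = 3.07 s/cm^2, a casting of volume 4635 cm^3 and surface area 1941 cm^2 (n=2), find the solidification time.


Formula: t_s = B * (V/A)^n  (Chvorinov's rule, n=2)
Modulus M = V/A = 4635/1941 = 2.387944 cm
M^2 = 2.387944^2 = 5.702277 cm^2
t_s = 3.07 * 5.702277 = 17.5060 s

Final answer: 17.5060 s


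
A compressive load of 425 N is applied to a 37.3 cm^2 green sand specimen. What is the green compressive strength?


Formula: Compressive Strength = Force / Area
Strength = 425 N / 37.3 cm^2 = 11.3941 N/cm^2

Final answer: 11.3941 N/cm^2


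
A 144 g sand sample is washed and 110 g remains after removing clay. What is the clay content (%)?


Formula: Clay% = (W_total - W_washed) / W_total * 100
Clay mass = 144 - 110 = 34 g
Clay% = 34 / 144 * 100 = 23.6111%


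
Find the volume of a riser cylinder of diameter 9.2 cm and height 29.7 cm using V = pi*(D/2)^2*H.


Formula: V = pi * (D/2)^2 * H  (cylinder volume)
Radius = D/2 = 9.2/2 = 4.6 cm
V = pi * 4.6^2 * 29.7 = 1974.3402 cm^3


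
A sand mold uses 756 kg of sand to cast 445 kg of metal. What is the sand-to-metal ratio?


Formula: Sand-to-Metal Ratio = W_sand / W_metal
Ratio = 756 kg / 445 kg = 1.6989

1.6989


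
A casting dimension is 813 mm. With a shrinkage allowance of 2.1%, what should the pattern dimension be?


Formula: L_pattern = L_casting * (1 + shrinkage_rate/100)
Shrinkage factor = 1 + 2.1/100 = 1.021
L_pattern = 813 mm * 1.021 = 830.0730 mm

Final answer: 830.0730 mm


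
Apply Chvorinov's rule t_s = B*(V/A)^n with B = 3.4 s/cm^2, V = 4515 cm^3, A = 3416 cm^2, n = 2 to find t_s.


Formula: t_s = B * (V/A)^n  (Chvorinov's rule, n=2)
Modulus M = V/A = 4515/3416 = 1.321721 cm
M^2 = 1.321721^2 = 1.746946 cm^2
t_s = 3.4 * 1.746946 = 5.9396 s


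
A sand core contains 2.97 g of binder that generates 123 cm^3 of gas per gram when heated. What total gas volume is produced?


Formula: V_gas = W_binder * gas_evolution_rate
V = 2.97 g * 123 cm^3/g = 365.3100 cm^3

365.3100 cm^3


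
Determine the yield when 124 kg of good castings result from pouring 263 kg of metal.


Formula: Casting Yield = (W_good / W_total) * 100
Yield = (124 kg / 263 kg) * 100 = 47.1483%


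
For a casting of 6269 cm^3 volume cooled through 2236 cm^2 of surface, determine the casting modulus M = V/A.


Formula: Casting Modulus M = V / A
M = 6269 cm^3 / 2236 cm^2 = 2.8037 cm

Answer: 2.8037 cm


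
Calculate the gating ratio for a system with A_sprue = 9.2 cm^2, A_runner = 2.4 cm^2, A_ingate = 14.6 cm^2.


Sprue:Runner:Ingate = 1 : 2.4/9.2 : 14.6/9.2 = 1:0.26:1.59

Answer: 1:0.26:1.59


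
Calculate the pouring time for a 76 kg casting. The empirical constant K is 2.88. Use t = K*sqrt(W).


Formula: t = K * sqrt(W)
sqrt(W) = sqrt(76) = 8.71780
t = 2.88 * 8.71780 = 25.1073 s

25.1073 s


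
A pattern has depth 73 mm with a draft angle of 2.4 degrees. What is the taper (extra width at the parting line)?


Formula: taper = depth * tan(draft_angle)
tan(2.4 deg) = 0.0419124
taper = 73 mm * 0.0419124 = 3.0596 mm

3.0596 mm


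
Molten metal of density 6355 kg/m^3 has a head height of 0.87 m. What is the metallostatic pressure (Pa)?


Formula: P = rho * g * h
rho * g = 6355 * 9.81 = 62342.55 N/m^3
P = 62342.55 * 0.87 = 54238.0185 Pa


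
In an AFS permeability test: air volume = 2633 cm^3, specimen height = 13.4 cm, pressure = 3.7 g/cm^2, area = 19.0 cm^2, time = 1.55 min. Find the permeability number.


Formula: Permeability Number P = (V * H) / (p * A * t)
Numerator: V * H = 2633 * 13.4 = 35282.2
Denominator: p * A * t = 3.7 * 19.0 * 1.55 = 108.965
P = 35282.2 / 108.965 = 323.7939

Answer: 323.7939


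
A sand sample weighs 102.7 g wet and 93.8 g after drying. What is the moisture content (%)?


Formula: MC = (W_wet - W_dry) / W_wet * 100
Water mass = 102.7 - 93.8 = 8.9 g
MC = 8.9 / 102.7 * 100 = 8.6660%

8.6660%


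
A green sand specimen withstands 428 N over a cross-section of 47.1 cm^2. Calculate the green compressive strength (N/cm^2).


Formula: Compressive Strength = Force / Area
Strength = 428 N / 47.1 cm^2 = 9.0870 N/cm^2

Final answer: 9.0870 N/cm^2


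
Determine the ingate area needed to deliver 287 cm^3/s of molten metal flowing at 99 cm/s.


Formula: A_ingate = Q / v  (continuity equation)
A = 287 cm^3/s / 99 cm/s = 2.8990 cm^2

2.8990 cm^2


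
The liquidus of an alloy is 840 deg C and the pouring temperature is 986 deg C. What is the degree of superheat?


Formula: Superheat = T_pour - T_melt
Superheat = 986 - 840 = 146 deg C

Answer: 146 deg C


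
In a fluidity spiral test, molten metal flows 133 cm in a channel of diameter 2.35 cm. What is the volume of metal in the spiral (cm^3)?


Formula: V = pi * (d/2)^2 * L  (cylinder volume)
Radius = 2.35/2 = 1.175 cm
V = pi * 1.175^2 * 133 = 576.8691 cm^3

Final answer: 576.8691 cm^3


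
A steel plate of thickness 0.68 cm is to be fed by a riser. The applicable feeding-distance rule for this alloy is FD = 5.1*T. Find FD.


Formula: FD = 5.1 * T  (riser feeding-distance rule)
FD = 5.1 * 0.68 cm = 3.4680 cm

Answer: 3.4680 cm


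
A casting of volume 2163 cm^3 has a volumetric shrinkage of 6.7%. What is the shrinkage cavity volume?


Formula: V_shrink = V_casting * shrinkage_pct / 100
V_shrink = 2163 cm^3 * 6.7 / 100 = 144.9210 cm^3

144.9210 cm^3


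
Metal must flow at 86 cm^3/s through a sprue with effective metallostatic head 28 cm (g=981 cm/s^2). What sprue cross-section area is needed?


Formula: v = sqrt(2*g*h), A = Q/v
Velocity: v = sqrt(2 * 981 * 28) = sqrt(54936) = 234.3843 cm/s
Sprue area: A = Q / v = 86 / 234.3843 = 0.3669 cm^2


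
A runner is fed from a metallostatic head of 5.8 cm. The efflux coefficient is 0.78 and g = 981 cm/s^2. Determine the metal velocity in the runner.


Formula: v = Cd * sqrt(2 * g * h)  (Torricelli with discharge coefficient)
2*g*h = 2 * 981 * 5.8 = 11379.6 cm^2/s^2
sqrt(11379.6) = 106.67521 cm/s
v = 0.78 * 106.67521 = 83.2067 cm/s

83.2067 cm/s


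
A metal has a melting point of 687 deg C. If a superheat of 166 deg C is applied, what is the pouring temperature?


Formula: T_pour = T_melt + Superheat
T_pour = 687 + 166 = 853 deg C

Final answer: 853 deg C


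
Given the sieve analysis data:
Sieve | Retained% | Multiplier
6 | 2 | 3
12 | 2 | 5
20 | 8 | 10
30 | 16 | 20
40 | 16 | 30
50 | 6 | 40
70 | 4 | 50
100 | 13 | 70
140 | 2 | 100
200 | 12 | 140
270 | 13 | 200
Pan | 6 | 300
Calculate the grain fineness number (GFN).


Formula: GFN = sum(pct * multiplier) / sum(pct)
sum(pct * multiplier) = 8526
sum(pct) = 100
GFN = 8526 / 100 = 85.26


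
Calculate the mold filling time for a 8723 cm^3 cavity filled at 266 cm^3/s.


Formula: t_fill = V_mold / Q_flow
t = 8723 cm^3 / 266 cm^3/s = 32.7932 s

Final answer: 32.7932 s


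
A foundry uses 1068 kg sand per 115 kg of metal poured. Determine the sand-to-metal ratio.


Formula: Sand-to-Metal Ratio = W_sand / W_metal
Ratio = 1068 kg / 115 kg = 9.2870

9.2870


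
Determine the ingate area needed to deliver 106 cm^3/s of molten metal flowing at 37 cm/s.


Formula: A_ingate = Q / v  (continuity equation)
A = 106 cm^3/s / 37 cm/s = 2.8649 cm^2

2.8649 cm^2


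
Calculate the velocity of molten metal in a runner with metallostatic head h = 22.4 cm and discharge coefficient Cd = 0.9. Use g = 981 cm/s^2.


Formula: v = Cd * sqrt(2 * g * h)  (Torricelli with discharge coefficient)
2*g*h = 2 * 981 * 22.4 = 43948.8 cm^2/s^2
sqrt(43948.8) = 209.63969 cm/s
v = 0.9 * 209.63969 = 188.6757 cm/s

Answer: 188.6757 cm/s


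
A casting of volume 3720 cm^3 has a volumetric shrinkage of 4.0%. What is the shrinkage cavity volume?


Formula: V_shrink = V_casting * shrinkage_pct / 100
V_shrink = 3720 cm^3 * 4.0 / 100 = 148.8000 cm^3

Answer: 148.8000 cm^3
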